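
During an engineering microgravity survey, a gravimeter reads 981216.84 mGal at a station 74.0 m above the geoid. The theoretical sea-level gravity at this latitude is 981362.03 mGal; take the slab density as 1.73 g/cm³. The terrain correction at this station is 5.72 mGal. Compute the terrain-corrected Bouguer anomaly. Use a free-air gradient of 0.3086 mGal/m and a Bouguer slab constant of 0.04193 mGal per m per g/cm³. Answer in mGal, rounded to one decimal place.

Free-air correction = 0.3086 × 74.0 = 22.84 mGal
Free-air anomaly = 981216.84 − 981362.03 + (22.84) = -122.35 mGal
Bouguer slab correction = 0.04193 × 1.73 × 74.0 = 5.37 mGal
Simple Bouguer anomaly = -122.35 − (5.37) = -127.72 mGal
Complete Bouguer anomaly = -127.72 + 5.72 = -122.00 mGal

-122.0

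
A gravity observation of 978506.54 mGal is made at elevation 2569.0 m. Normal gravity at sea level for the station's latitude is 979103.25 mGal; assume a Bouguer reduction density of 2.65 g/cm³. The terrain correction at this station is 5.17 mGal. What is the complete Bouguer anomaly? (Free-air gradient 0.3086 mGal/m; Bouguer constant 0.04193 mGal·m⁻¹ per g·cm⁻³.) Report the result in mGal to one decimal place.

-84.2

Free-air correction = 0.3086 × 2569.0 = 792.79 mGal
Free-air anomaly = 978506.54 − 979103.25 + (792.79) = 196.08 mGal
Bouguer slab correction = 0.04193 × 2.65 × 2569.0 = 285.45 mGal
Simple Bouguer anomaly = 196.08 − (285.45) = -89.37 mGal
Complete Bouguer anomaly = -89.37 + 5.17 = -84.20 mGal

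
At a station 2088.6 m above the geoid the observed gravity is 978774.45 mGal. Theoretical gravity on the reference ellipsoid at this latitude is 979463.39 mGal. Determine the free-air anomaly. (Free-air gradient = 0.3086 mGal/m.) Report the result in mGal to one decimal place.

Free-air correction = 0.3086 × 2088.6 = 644.54 mGal
Free-air anomaly = 978774.45 − 979463.39 + (644.54) = -44.40 mGal

-44.4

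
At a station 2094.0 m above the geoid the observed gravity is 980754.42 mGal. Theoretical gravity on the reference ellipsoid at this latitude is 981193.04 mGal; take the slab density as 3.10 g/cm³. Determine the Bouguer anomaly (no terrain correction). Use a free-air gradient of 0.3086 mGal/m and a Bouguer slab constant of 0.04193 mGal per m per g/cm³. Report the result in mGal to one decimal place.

Free-air correction = 0.3086 × 2094.0 = 646.21 mGal
Free-air anomaly = 980754.42 − 981193.04 + (646.21) = 207.59 mGal
Bouguer slab correction = 0.04193 × 3.10 × 2094.0 = 272.18 mGal
Simple Bouguer anomaly = 207.59 − (272.18) = -64.59 mGal

-64.6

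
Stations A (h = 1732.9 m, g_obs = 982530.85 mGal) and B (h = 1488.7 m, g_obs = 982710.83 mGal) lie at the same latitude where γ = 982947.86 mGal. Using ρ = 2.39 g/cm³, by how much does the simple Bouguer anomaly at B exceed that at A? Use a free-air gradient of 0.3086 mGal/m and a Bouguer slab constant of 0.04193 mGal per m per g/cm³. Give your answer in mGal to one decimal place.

129.1

Δg_SB(A) = 982530.85 − 982947.86 + 0.3086×1732.9 − 0.04193×2.39×1732.9 = -55.90 mGal
Δg_SB(B) = 982710.83 − 982947.86 + 0.3086×1488.7 − 0.04193×2.39×1488.7 = 73.20 mGal
Difference = 73.20 − (-55.90) = 129.10 mGal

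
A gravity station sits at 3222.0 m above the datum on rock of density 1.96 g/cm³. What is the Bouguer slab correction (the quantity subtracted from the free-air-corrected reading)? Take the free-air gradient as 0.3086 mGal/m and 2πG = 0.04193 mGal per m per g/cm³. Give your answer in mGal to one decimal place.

Bouguer slab correction = 0.04193 × 1.96 × 3222.0 = 264.8 mGal

264.8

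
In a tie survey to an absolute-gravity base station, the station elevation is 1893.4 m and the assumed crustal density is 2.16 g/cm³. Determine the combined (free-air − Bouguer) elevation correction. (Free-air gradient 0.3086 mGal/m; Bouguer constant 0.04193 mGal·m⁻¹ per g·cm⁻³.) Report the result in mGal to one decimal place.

412.8

Combined gradient = 0.3086 − 0.04193 × 2.16 = 0.2180312 mGal/m
Combined elevation correction = 0.2180312 × 1893.4 = 412.8 mGal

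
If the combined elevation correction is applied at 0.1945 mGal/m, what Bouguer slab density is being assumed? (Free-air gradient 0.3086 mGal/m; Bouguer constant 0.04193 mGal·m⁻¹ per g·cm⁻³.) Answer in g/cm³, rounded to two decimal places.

0.1945 = 0.3086 − 0.04193 × ρ
ρ = (0.3086 − 0.1945) / 0.04193 = 2.72 g/cm³

2.72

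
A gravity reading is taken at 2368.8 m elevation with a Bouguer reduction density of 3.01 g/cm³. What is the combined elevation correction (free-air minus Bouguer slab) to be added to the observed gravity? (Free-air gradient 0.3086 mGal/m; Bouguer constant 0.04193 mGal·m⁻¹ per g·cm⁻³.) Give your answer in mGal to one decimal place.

Combined gradient = 0.3086 − 0.04193 × 3.01 = 0.1823907 mGal/m
Combined elevation correction = 0.1823907 × 2368.8 = 432.0 mGal

432.0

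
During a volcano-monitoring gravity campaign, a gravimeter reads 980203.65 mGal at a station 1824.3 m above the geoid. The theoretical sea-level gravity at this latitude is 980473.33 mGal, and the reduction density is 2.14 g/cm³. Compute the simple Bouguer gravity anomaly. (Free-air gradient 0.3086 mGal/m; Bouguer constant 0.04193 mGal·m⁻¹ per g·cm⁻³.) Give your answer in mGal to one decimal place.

129.6

Free-air correction = 0.3086 × 1824.3 = 562.98 mGal
Free-air anomaly = 980203.65 − 980473.33 + (562.98) = 293.30 mGal
Bouguer slab correction = 0.04193 × 2.14 × 1824.3 = 163.69 mGal
Simple Bouguer anomaly = 293.30 − (163.69) = 129.61 mGal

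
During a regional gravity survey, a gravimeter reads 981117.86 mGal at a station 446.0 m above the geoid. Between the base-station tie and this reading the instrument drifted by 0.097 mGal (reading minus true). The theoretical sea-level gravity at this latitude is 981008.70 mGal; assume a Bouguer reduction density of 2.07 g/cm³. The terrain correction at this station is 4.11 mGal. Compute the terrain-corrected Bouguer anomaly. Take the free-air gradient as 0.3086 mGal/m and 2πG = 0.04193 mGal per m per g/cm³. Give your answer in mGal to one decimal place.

Drift-corrected reading = 981117.86 − (0.097) = 981117.763 mGal
Free-air correction = 0.3086 × 446.0 = 137.64 mGal
Free-air anomaly = 981117.763 − 981008.70 + (137.64) = 246.703 mGal
Bouguer slab correction = 0.04193 × 2.07 × 446.0 = 38.71 mGal
Simple Bouguer anomaly = 246.703 − (38.71) = 207.993 mGal
Complete Bouguer anomaly = 207.993 + 4.11 = 212.103 mGal

212.1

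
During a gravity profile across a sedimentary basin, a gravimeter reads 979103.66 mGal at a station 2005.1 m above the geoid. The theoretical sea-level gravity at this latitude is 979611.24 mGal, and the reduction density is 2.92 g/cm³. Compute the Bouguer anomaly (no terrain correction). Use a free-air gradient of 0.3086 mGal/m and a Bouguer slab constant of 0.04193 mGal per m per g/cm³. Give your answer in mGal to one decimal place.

Free-air correction = 0.3086 × 2005.1 = 618.77 mGal
Free-air anomaly = 979103.66 − 979611.24 + (618.77) = 111.19 mGal
Bouguer slab correction = 0.04193 × 2.92 × 2005.1 = 245.50 mGal
Simple Bouguer anomaly = 111.19 − (245.50) = -134.31 mGal

-134.3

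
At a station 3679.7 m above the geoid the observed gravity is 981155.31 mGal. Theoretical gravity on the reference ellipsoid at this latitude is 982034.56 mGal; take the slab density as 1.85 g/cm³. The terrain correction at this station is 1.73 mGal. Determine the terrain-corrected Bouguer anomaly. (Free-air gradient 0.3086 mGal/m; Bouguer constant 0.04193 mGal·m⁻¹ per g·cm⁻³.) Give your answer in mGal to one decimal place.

-27.4

Free-air correction = 0.3086 × 3679.7 = 1135.56 mGal
Free-air anomaly = 981155.31 − 982034.56 + (1135.56) = 256.31 mGal
Bouguer slab correction = 0.04193 × 1.85 × 3679.7 = 285.44 mGal
Simple Bouguer anomaly = 256.31 − (285.44) = -29.13 mGal
Complete Bouguer anomaly = -29.13 + 1.73 = -27.40 mGal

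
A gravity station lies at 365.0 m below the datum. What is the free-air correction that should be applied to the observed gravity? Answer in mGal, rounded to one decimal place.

-112.6

Free-air correction = 0.3086 × -365.0 = -112.6 mGal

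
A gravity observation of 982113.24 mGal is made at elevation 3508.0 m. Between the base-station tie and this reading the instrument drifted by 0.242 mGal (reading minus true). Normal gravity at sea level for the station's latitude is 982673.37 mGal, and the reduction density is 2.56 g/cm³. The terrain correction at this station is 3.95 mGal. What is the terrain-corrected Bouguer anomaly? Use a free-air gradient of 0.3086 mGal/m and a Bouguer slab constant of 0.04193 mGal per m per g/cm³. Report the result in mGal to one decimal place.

149.6

Drift-corrected reading = 982113.24 − (0.242) = 982112.998 mGal
Free-air correction = 0.3086 × 3508.0 = 1082.57 mGal
Free-air anomaly = 982112.998 − 982673.37 + (1082.57) = 522.198 mGal
Bouguer slab correction = 0.04193 × 2.56 × 3508.0 = 376.55 mGal
Simple Bouguer anomaly = 522.198 − (376.55) = 145.648 mGal
Complete Bouguer anomaly = 145.648 + 3.95 = 149.598 mGal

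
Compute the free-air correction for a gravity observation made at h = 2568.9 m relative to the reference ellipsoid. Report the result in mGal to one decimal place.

Free-air correction = 0.3086 × 2568.9 = 792.8 mGal

792.8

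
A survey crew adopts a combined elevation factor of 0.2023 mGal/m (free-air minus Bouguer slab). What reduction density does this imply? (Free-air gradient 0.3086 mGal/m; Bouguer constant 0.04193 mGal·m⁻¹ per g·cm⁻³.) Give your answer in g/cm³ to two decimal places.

2.54

0.2023 = 0.3086 − 0.04193 × ρ
ρ = (0.3086 − 0.2023) / 0.04193 = 2.54 g/cm³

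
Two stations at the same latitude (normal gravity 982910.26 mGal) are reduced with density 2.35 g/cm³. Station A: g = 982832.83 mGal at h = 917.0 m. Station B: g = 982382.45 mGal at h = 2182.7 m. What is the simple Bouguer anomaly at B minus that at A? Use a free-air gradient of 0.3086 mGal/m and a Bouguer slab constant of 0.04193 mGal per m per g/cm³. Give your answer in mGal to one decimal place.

Δg_SB(A) = 982832.83 − 982910.26 + 0.3086×917.0 − 0.04193×2.35×917.0 = 115.20 mGal
Δg_SB(B) = 982382.45 − 982910.26 + 0.3086×2182.7 − 0.04193×2.35×2182.7 = -69.30 mGal
Difference = -69.30 − (115.20) = -184.50 mGal

-184.5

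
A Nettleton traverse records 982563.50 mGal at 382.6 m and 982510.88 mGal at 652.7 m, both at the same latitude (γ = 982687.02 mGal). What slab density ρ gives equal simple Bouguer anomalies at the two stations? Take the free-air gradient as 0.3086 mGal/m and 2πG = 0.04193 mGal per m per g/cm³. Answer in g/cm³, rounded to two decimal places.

Δg_obs = 982510.88 − 982563.50 = -52.62 mGal over Δh = 652.7 − 382.6 = 270.1 m
Equal Bouguer anomalies ⇒ Δg_obs + (0.3086 − 0.04193ρ)·Δh = 0
0.3086 − 0.04193ρ = −Δg_obs/Δh = 0.19482
ρ = (0.3086 − 0.19482) / 0.04193 = 2.71 g/cm³

2.71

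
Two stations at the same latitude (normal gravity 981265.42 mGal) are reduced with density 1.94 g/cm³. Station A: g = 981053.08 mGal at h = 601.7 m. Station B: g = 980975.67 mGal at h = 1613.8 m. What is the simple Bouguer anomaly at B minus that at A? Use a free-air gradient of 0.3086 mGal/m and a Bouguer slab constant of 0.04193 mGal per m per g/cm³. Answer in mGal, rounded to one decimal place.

152.6

Δg_SB(A) = 981053.08 − 981265.42 + 0.3086×601.7 − 0.04193×1.94×601.7 = -75.60 mGal
Δg_SB(B) = 980975.67 − 981265.42 + 0.3086×1613.8 − 0.04193×1.94×1613.8 = 77.00 mGal
Difference = 77.00 − (-75.60) = 152.60 mGal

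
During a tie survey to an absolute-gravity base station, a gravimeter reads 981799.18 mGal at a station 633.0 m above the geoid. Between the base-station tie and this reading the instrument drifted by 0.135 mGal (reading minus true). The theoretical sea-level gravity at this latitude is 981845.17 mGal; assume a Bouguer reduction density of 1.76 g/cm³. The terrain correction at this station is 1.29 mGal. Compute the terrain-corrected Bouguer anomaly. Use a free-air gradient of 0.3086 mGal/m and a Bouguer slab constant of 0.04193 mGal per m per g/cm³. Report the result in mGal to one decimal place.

103.8

Drift-corrected reading = 981799.18 − (0.135) = 981799.045 mGal
Free-air correction = 0.3086 × 633.0 = 195.34 mGal
Free-air anomaly = 981799.045 − 981845.17 + (195.34) = 149.215 mGal
Bouguer slab correction = 0.04193 × 1.76 × 633.0 = 46.71 mGal
Simple Bouguer anomaly = 149.215 − (46.71) = 102.505 mGal
Complete Bouguer anomaly = 102.505 + 1.29 = 103.795 mGal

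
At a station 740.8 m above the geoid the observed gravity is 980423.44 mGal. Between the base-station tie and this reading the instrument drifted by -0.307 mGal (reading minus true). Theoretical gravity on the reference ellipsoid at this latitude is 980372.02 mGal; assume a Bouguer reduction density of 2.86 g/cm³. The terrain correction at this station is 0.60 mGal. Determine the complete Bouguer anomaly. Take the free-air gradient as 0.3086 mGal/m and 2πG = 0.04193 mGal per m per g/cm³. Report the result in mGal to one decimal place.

192.1

Drift-corrected reading = 980423.44 − (-0.307) = 980423.747 mGal
Free-air correction = 0.3086 × 740.8 = 228.61 mGal
Free-air anomaly = 980423.747 − 980372.02 + (228.61) = 280.337 mGal
Bouguer slab correction = 0.04193 × 2.86 × 740.8 = 88.84 mGal
Simple Bouguer anomaly = 280.337 − (88.84) = 191.497 mGal
Complete Bouguer anomaly = 191.497 + 0.60 = 192.097 mGal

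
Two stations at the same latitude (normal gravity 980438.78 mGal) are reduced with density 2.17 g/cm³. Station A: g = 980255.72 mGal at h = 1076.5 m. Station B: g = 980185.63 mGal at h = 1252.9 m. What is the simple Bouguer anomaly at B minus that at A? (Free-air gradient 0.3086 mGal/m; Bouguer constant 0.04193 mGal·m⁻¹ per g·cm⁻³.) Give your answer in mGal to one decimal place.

Δg_SB(A) = 980255.72 − 980438.78 + 0.3086×1076.5 − 0.04193×2.17×1076.5 = 51.20 mGal
Δg_SB(B) = 980185.63 − 980438.78 + 0.3086×1252.9 − 0.04193×2.17×1252.9 = 19.50 mGal
Difference = 19.50 − (51.20) = -31.70 mGal

-31.7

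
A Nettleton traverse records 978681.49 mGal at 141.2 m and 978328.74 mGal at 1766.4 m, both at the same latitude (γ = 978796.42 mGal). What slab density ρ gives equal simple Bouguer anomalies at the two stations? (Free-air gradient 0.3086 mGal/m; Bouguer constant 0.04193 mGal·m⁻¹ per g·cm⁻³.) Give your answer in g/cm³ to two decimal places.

2.18

Δg_obs = 978328.74 − 978681.49 = -352.75 mGal over Δh = 1766.4 − 141.2 = 1625.2 m
Equal Bouguer anomalies ⇒ Δg_obs + (0.3086 − 0.04193ρ)·Δh = 0
0.3086 − 0.04193ρ = −Δg_obs/Δh = 0.21705
ρ = (0.3086 − 0.21705) / 0.04193 = 2.18 g/cm³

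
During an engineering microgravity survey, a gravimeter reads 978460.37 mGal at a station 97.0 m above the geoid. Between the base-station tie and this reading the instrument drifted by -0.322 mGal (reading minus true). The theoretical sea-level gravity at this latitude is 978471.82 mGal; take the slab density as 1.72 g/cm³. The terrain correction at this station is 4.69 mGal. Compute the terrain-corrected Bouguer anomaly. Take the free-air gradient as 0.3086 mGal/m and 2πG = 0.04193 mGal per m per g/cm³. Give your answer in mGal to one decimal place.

16.5

Drift-corrected reading = 978460.37 − (-0.322) = 978460.692 mGal
Free-air correction = 0.3086 × 97.0 = 29.93 mGal
Free-air anomaly = 978460.692 − 978471.82 + (29.93) = 18.802 mGal
Bouguer slab correction = 0.04193 × 1.72 × 97.0 = 7.00 mGal
Simple Bouguer anomaly = 18.802 − (7.00) = 11.802 mGal
Complete Bouguer anomaly = 11.802 + 4.69 = 16.492 mGal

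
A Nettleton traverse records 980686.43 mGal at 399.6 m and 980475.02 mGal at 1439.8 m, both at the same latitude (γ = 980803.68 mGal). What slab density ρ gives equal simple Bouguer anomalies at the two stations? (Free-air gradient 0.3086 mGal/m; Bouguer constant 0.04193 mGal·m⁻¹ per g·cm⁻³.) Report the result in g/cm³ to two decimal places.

2.51

Δg_obs = 980475.02 − 980686.43 = -211.41 mGal over Δh = 1439.8 − 399.6 = 1040.2 m
Equal Bouguer anomalies ⇒ Δg_obs + (0.3086 − 0.04193ρ)·Δh = 0
0.3086 − 0.04193ρ = −Δg_obs/Δh = 0.20324
ρ = (0.3086 − 0.20324) / 0.04193 = 2.51 g/cm³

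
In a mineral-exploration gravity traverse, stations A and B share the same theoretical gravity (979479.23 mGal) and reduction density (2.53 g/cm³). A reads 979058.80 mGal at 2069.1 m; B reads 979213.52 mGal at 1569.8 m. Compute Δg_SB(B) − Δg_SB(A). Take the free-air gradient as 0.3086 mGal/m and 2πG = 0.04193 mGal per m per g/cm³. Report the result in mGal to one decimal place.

Δg_SB(A) = 979058.80 − 979479.23 + 0.3086×2069.1 − 0.04193×2.53×2069.1 = -1.40 mGal
Δg_SB(B) = 979213.52 − 979479.23 + 0.3086×1569.8 − 0.04193×2.53×1569.8 = 52.20 mGal
Difference = 52.20 − (-1.40) = 53.60 mGal

53.6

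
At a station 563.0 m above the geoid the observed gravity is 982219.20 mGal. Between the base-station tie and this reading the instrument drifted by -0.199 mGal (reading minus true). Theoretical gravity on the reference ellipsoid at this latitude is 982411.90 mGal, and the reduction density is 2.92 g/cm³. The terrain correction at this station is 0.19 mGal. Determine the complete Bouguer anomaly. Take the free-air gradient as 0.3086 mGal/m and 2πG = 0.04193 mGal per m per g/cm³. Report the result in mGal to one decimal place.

-87.5

Drift-corrected reading = 982219.20 − (-0.199) = 982219.399 mGal
Free-air correction = 0.3086 × 563.0 = 173.74 mGal
Free-air anomaly = 982219.399 − 982411.90 + (173.74) = -18.761 mGal
Bouguer slab correction = 0.04193 × 2.92 × 563.0 = 68.93 mGal
Simple Bouguer anomaly = -18.761 − (68.93) = -87.691 mGal
Complete Bouguer anomaly = -87.691 + 0.19 = -87.501 mGal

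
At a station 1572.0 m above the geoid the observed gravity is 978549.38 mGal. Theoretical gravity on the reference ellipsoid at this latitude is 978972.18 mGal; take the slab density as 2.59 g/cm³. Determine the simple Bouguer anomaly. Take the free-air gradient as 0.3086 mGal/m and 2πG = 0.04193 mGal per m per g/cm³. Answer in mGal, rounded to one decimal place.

Free-air correction = 0.3086 × 1572.0 = 485.12 mGal
Free-air anomaly = 978549.38 − 978972.18 + (485.12) = 62.32 mGal
Bouguer slab correction = 0.04193 × 2.59 × 1572.0 = 170.72 mGal
Simple Bouguer anomaly = 62.32 − (170.72) = -108.40 mGal

-108.4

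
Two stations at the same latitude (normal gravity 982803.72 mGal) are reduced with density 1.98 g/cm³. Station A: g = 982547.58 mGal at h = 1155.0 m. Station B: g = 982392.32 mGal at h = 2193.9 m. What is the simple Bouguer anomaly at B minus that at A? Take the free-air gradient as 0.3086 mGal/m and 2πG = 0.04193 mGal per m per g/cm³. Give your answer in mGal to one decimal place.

Δg_SB(A) = 982547.58 − 982803.72 + 0.3086×1155.0 − 0.04193×1.98×1155.0 = 4.40 mGal
Δg_SB(B) = 982392.32 − 982803.72 + 0.3086×2193.9 − 0.04193×1.98×2193.9 = 83.50 mGal
Difference = 83.50 − (4.40) = 79.10 mGal

79.1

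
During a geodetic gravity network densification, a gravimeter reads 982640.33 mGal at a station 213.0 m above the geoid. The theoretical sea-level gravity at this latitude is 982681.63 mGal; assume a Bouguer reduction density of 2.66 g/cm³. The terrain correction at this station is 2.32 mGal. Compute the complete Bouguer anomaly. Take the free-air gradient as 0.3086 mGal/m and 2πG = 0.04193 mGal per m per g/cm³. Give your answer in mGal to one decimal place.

3.0

Free-air correction = 0.3086 × 213.0 = 65.73 mGal
Free-air anomaly = 982640.33 − 982681.63 + (65.73) = 24.43 mGal
Bouguer slab correction = 0.04193 × 2.66 × 213.0 = 23.76 mGal
Simple Bouguer anomaly = 24.43 − (23.76) = 0.67 mGal
Complete Bouguer anomaly = 0.67 + 2.32 = 2.99 mGal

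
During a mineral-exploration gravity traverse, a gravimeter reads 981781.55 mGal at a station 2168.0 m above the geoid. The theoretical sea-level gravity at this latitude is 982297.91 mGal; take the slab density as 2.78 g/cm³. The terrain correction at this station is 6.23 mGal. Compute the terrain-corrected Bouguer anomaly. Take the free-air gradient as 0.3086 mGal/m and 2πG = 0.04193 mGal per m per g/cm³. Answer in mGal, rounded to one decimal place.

Free-air correction = 0.3086 × 2168.0 = 669.04 mGal
Free-air anomaly = 981781.55 − 982297.91 + (669.04) = 152.68 mGal
Bouguer slab correction = 0.04193 × 2.78 × 2168.0 = 252.71 mGal
Simple Bouguer anomaly = 152.68 − (252.71) = -100.03 mGal
Complete Bouguer anomaly = -100.03 + 6.23 = -93.80 mGal

-93.8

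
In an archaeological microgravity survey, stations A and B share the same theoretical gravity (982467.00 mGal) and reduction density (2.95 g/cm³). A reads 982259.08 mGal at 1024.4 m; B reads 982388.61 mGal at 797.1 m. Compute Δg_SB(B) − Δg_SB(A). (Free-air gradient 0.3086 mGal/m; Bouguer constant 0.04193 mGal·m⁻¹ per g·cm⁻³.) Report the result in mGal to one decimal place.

Δg_SB(A) = 982259.08 − 982467.00 + 0.3086×1024.4 − 0.04193×2.95×1024.4 = -18.50 mGal
Δg_SB(B) = 982388.61 − 982467.00 + 0.3086×797.1 − 0.04193×2.95×797.1 = 69.00 mGal
Difference = 69.00 − (-18.50) = 87.50 mGal

87.5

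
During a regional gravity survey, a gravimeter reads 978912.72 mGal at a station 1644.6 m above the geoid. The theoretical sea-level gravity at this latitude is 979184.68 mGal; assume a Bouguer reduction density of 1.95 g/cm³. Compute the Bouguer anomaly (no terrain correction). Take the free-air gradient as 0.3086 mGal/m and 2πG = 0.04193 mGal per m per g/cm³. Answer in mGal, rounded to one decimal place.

Free-air correction = 0.3086 × 1644.6 = 507.52 mGal
Free-air anomaly = 978912.72 − 979184.68 + (507.52) = 235.56 mGal
Bouguer slab correction = 0.04193 × 1.95 × 1644.6 = 134.47 mGal
Simple Bouguer anomaly = 235.56 − (134.47) = 101.09 mGal

101.1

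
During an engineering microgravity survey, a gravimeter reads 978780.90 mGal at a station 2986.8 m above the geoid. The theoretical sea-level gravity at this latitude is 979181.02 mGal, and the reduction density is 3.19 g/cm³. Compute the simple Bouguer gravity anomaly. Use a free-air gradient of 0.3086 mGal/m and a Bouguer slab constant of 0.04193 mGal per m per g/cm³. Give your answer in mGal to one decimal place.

Free-air correction = 0.3086 × 2986.8 = 921.73 mGal
Free-air anomaly = 978780.90 − 979181.02 + (921.73) = 521.61 mGal
Bouguer slab correction = 0.04193 × 3.19 × 2986.8 = 399.50 mGal
Simple Bouguer anomaly = 521.61 − (399.50) = 122.11 mGal

122.1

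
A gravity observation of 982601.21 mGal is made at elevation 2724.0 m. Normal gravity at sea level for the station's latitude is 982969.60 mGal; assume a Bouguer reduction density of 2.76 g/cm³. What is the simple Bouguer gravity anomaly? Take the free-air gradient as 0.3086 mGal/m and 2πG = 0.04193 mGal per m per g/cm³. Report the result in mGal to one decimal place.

157.0

Free-air correction = 0.3086 × 2724.0 = 840.63 mGal
Free-air anomaly = 982601.21 − 982969.60 + (840.63) = 472.24 mGal
Bouguer slab correction = 0.04193 × 2.76 × 2724.0 = 315.24 mGal
Simple Bouguer anomaly = 472.24 − (315.24) = 157.00 mGal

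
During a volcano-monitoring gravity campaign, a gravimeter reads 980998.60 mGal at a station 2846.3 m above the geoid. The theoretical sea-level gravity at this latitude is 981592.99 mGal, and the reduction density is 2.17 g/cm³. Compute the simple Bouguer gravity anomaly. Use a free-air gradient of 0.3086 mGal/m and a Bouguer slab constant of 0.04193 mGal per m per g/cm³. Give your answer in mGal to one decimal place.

25.0

Free-air correction = 0.3086 × 2846.3 = 878.37 mGal
Free-air anomaly = 980998.60 − 981592.99 + (878.37) = 283.98 mGal
Bouguer slab correction = 0.04193 × 2.17 × 2846.3 = 258.98 mGal
Simple Bouguer anomaly = 283.98 − (258.98) = 25.00 mGal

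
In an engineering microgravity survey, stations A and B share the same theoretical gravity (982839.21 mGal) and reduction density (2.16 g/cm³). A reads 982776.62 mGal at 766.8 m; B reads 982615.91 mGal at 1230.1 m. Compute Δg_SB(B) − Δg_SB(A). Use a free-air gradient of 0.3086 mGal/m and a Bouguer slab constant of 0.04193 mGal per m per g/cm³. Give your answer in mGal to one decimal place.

Δg_SB(A) = 982776.62 − 982839.21 + 0.3086×766.8 − 0.04193×2.16×766.8 = 104.60 mGal
Δg_SB(B) = 982615.91 − 982839.21 + 0.3086×1230.1 − 0.04193×2.16×1230.1 = 44.90 mGal
Difference = 44.90 − (104.60) = -59.70 mGal

-59.7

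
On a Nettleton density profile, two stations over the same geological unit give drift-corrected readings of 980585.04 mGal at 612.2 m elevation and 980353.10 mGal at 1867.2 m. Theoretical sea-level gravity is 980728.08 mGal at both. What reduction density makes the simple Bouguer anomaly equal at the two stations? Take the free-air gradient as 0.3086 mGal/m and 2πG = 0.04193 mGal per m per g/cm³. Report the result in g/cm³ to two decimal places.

2.95

Δg_obs = 980353.10 − 980585.04 = -231.94 mGal over Δh = 1867.2 − 612.2 = 1255.0 m
Equal Bouguer anomalies ⇒ Δg_obs + (0.3086 − 0.04193ρ)·Δh = 0
0.3086 − 0.04193ρ = −Δg_obs/Δh = 0.18481
ρ = (0.3086 − 0.18481) / 0.04193 = 2.95 g/cm³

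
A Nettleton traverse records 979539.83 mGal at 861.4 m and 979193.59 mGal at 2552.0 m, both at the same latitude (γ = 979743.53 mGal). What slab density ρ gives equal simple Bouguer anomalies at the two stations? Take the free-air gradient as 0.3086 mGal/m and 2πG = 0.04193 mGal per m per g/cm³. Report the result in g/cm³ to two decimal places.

2.48

Δg_obs = 979193.59 − 979539.83 = -346.24 mGal over Δh = 2552.0 − 861.4 = 1690.6 m
Equal Bouguer anomalies ⇒ Δg_obs + (0.3086 − 0.04193ρ)·Δh = 0
0.3086 − 0.04193ρ = −Δg_obs/Δh = 0.20480
ρ = (0.3086 − 0.20480) / 0.04193 = 2.48 g/cm³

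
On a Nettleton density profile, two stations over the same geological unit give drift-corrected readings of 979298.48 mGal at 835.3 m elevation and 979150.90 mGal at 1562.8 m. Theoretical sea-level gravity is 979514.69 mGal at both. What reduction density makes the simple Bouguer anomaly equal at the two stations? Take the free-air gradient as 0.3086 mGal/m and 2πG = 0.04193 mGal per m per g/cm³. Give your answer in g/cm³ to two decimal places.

2.52

Δg_obs = 979150.90 − 979298.48 = -147.58 mGal over Δh = 1562.8 − 835.3 = 727.5 m
Equal Bouguer anomalies ⇒ Δg_obs + (0.3086 − 0.04193ρ)·Δh = 0
0.3086 − 0.04193ρ = −Δg_obs/Δh = 0.20286
ρ = (0.3086 − 0.20286) / 0.04193 = 2.52 g/cm³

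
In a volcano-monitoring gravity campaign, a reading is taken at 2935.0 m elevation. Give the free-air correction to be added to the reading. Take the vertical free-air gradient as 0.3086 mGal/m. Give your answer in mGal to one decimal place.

Free-air correction = 0.3086 × 2935.0 = 905.7 mGal

905.7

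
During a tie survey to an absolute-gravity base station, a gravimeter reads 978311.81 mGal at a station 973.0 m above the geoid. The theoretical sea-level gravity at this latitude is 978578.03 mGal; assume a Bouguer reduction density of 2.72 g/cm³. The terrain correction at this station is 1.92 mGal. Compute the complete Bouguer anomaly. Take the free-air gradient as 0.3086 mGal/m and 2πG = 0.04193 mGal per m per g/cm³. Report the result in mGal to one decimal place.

-75.0

Free-air correction = 0.3086 × 973.0 = 300.27 mGal
Free-air anomaly = 978311.81 − 978578.03 + (300.27) = 34.05 mGal
Bouguer slab correction = 0.04193 × 2.72 × 973.0 = 110.97 mGal
Simple Bouguer anomaly = 34.05 − (110.97) = -76.92 mGal
Complete Bouguer anomaly = -76.92 + 1.92 = -75.00 mGal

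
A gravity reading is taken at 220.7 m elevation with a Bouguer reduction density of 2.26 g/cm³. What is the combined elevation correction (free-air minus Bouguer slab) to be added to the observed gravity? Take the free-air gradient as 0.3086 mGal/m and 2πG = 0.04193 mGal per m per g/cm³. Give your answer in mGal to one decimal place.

Combined gradient = 0.3086 − 0.04193 × 2.26 = 0.2138382 mGal/m
Combined elevation correction = 0.2138382 × 220.7 = 47.2 mGal

47.2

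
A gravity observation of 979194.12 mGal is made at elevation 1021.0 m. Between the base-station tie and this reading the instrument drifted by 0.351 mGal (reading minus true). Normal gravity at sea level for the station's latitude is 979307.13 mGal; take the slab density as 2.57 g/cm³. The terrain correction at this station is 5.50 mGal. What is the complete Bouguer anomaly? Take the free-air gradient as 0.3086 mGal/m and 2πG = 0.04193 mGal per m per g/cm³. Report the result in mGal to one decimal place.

97.2

Drift-corrected reading = 979194.12 − (0.351) = 979193.769 mGal
Free-air correction = 0.3086 × 1021.0 = 315.08 mGal
Free-air anomaly = 979193.769 − 979307.13 + (315.08) = 201.719 mGal
Bouguer slab correction = 0.04193 × 2.57 × 1021.0 = 110.02 mGal
Simple Bouguer anomaly = 201.719 − (110.02) = 91.699 mGal
Complete Bouguer anomaly = 91.699 + 5.50 = 97.199 mGal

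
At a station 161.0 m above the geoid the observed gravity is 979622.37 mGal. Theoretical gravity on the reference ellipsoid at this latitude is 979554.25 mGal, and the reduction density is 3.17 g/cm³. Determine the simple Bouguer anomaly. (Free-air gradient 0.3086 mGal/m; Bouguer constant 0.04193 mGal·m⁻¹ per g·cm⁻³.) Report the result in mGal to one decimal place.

Free-air correction = 0.3086 × 161.0 = 49.68 mGal
Free-air anomaly = 979622.37 − 979554.25 + (49.68) = 117.80 mGal
Bouguer slab correction = 0.04193 × 3.17 × 161.0 = 21.40 mGal
Simple Bouguer anomaly = 117.80 − (21.40) = 96.40 mGal

96.4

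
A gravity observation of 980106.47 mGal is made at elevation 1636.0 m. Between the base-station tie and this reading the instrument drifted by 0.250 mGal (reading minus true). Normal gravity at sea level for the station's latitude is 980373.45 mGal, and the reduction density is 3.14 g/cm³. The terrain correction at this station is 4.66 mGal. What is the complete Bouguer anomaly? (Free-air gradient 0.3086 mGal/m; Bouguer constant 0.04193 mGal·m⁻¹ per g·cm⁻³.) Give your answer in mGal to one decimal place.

Drift-corrected reading = 980106.47 − (0.250) = 980106.220 mGal
Free-air correction = 0.3086 × 1636.0 = 504.87 mGal
Free-air anomaly = 980106.220 − 980373.45 + (504.87) = 237.640 mGal
Bouguer slab correction = 0.04193 × 3.14 × 1636.0 = 215.40 mGal
Simple Bouguer anomaly = 237.640 − (215.40) = 22.240 mGal
Complete Bouguer anomaly = 22.240 + 4.66 = 26.900 mGal

26.9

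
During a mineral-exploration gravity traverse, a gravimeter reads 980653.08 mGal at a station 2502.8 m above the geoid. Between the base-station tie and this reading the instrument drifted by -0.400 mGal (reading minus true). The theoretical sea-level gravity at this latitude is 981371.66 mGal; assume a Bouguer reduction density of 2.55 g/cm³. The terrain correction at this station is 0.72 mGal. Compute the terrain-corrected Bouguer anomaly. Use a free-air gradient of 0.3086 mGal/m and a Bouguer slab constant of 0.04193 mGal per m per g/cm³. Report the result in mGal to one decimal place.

Drift-corrected reading = 980653.08 − (-0.400) = 980653.480 mGal
Free-air correction = 0.3086 × 2502.8 = 772.36 mGal
Free-air anomaly = 980653.480 − 981371.66 + (772.36) = 54.180 mGal
Bouguer slab correction = 0.04193 × 2.55 × 2502.8 = 267.60 mGal
Simple Bouguer anomaly = 54.180 − (267.60) = -213.420 mGal
Complete Bouguer anomaly = -213.420 + 0.72 = -212.700 mGal

-212.7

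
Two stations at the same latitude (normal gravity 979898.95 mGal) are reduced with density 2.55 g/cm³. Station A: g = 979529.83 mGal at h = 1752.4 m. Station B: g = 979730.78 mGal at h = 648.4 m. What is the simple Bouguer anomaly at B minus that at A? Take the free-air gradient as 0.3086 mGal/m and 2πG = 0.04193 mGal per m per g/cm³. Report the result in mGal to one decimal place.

Δg_SB(A) = 979529.83 − 979898.95 + 0.3086×1752.4 − 0.04193×2.55×1752.4 = -15.70 mGal
Δg_SB(B) = 979730.78 − 979898.95 + 0.3086×648.4 − 0.04193×2.55×648.4 = -37.40 mGal
Difference = -37.40 − (-15.70) = -21.70 mGal

-21.7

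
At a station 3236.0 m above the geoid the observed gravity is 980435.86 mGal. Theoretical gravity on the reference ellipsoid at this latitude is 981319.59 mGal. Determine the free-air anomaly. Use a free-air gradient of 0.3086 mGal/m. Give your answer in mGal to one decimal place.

114.9

Free-air correction = 0.3086 × 3236.0 = 998.63 mGal
Free-air anomaly = 980435.86 − 981319.59 + (998.63) = 114.90 mGal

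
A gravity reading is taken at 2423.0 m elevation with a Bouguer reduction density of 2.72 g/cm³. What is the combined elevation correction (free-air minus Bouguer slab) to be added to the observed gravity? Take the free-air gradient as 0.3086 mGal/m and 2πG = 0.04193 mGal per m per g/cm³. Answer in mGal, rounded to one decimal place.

471.4

Combined gradient = 0.3086 − 0.04193 × 2.72 = 0.1945504 mGal/m
Combined elevation correction = 0.1945504 × 2423.0 = 471.4 mGal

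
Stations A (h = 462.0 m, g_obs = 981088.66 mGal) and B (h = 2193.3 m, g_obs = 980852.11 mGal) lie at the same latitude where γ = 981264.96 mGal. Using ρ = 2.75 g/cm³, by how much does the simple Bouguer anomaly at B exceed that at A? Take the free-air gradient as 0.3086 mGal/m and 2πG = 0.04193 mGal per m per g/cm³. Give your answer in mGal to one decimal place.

98.1

Δg_SB(A) = 981088.66 − 981264.96 + 0.3086×462.0 − 0.04193×2.75×462.0 = -87.00 mGal
Δg_SB(B) = 980852.11 − 981264.96 + 0.3086×2193.3 − 0.04193×2.75×2193.3 = 11.10 mGal
Difference = 11.10 − (-87.00) = 98.10 mGal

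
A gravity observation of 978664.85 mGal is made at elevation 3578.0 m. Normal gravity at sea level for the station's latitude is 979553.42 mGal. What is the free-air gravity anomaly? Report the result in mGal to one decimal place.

215.6

Free-air correction = 0.3086 × 3578.0 = 1104.17 mGal
Free-air anomaly = 978664.85 − 979553.42 + (1104.17) = 215.60 mGal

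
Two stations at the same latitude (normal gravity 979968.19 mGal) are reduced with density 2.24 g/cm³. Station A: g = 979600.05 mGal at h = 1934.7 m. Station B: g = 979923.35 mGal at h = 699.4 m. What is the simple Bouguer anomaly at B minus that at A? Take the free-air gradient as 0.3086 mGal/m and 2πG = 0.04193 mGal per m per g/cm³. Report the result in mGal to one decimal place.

58.1

Δg_SB(A) = 979600.05 − 979968.19 + 0.3086×1934.7 − 0.04193×2.24×1934.7 = 47.20 mGal
Δg_SB(B) = 979923.35 − 979968.19 + 0.3086×699.4 − 0.04193×2.24×699.4 = 105.30 mGal
Difference = 105.30 − (47.20) = 58.10 mGal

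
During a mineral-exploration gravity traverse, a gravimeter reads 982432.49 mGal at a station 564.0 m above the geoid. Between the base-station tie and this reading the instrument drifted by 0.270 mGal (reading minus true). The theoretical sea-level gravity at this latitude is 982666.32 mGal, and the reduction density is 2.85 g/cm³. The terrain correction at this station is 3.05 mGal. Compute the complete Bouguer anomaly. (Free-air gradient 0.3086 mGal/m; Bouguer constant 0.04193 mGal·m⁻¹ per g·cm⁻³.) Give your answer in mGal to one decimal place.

-124.4

Drift-corrected reading = 982432.49 − (0.270) = 982432.220 mGal
Free-air correction = 0.3086 × 564.0 = 174.05 mGal
Free-air anomaly = 982432.220 − 982666.32 + (174.05) = -60.050 mGal
Bouguer slab correction = 0.04193 × 2.85 × 564.0 = 67.40 mGal
Simple Bouguer anomaly = -60.050 − (67.40) = -127.450 mGal
Complete Bouguer anomaly = -127.450 + 3.05 = -124.400 mGal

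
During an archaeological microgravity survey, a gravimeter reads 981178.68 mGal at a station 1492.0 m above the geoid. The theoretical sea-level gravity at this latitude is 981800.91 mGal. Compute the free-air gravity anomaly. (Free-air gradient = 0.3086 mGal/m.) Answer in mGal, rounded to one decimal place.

Free-air correction = 0.3086 × 1492.0 = 460.43 mGal
Free-air anomaly = 981178.68 − 981800.91 + (460.43) = -161.80 mGal

-161.8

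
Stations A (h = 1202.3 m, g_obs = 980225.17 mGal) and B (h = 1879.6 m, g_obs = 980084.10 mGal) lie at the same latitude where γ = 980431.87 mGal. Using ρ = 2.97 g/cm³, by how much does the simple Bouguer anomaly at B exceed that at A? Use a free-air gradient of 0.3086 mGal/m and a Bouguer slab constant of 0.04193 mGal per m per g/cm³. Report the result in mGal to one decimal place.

Δg_SB(A) = 980225.17 − 980431.87 + 0.3086×1202.3 − 0.04193×2.97×1202.3 = 14.60 mGal
Δg_SB(B) = 980084.10 − 980431.87 + 0.3086×1879.6 − 0.04193×2.97×1879.6 = -1.80 mGal
Difference = -1.80 − (14.60) = -16.40 mGal

-16.4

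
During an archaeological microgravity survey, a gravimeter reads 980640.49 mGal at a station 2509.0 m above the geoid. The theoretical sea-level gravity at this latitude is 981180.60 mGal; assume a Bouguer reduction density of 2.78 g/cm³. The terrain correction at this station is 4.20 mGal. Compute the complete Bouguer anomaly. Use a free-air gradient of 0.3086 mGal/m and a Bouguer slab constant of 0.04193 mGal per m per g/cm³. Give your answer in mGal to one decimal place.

-54.1

Free-air correction = 0.3086 × 2509.0 = 774.28 mGal
Free-air anomaly = 980640.49 − 981180.60 + (774.28) = 234.17 mGal
Bouguer slab correction = 0.04193 × 2.78 × 2509.0 = 292.46 mGal
Simple Bouguer anomaly = 234.17 − (292.46) = -58.29 mGal
Complete Bouguer anomaly = -58.29 + 4.20 = -54.09 mGal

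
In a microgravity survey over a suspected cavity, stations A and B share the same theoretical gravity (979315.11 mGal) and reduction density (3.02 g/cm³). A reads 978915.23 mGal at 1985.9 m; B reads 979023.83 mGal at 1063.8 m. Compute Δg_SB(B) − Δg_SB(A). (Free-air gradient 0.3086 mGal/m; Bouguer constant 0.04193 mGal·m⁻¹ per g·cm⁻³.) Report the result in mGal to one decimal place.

-59.2

Δg_SB(A) = 978915.23 − 979315.11 + 0.3086×1985.9 − 0.04193×3.02×1985.9 = -38.50 mGal
Δg_SB(B) = 979023.83 − 979315.11 + 0.3086×1063.8 − 0.04193×3.02×1063.8 = -97.70 mGal
Difference = -97.70 − (-38.50) = -59.20 mGal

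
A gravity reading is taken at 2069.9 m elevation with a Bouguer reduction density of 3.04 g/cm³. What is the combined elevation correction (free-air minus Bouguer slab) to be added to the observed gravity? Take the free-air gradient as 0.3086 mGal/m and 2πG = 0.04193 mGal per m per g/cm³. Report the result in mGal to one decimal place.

Combined gradient = 0.3086 − 0.04193 × 3.04 = 0.1811328 mGal/m
Combined elevation correction = 0.1811328 × 2069.9 = 374.9 mGal

374.9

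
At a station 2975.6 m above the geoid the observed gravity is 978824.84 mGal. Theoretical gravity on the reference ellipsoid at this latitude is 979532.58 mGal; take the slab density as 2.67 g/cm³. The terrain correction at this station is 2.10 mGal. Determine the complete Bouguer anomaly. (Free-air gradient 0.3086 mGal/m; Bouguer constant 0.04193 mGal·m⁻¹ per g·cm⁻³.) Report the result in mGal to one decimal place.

-120.5

Free-air correction = 0.3086 × 2975.6 = 918.27 mGal
Free-air anomaly = 978824.84 − 979532.58 + (918.27) = 210.53 mGal
Bouguer slab correction = 0.04193 × 2.67 × 2975.6 = 333.13 mGal
Simple Bouguer anomaly = 210.53 − (333.13) = -122.60 mGal
Complete Bouguer anomaly = -122.60 + 2.10 = -120.50 mGal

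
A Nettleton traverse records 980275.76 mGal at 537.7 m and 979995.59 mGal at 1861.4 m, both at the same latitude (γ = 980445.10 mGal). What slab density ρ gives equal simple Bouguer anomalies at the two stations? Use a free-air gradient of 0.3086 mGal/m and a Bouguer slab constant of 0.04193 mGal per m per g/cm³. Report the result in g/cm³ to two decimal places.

Δg_obs = 979995.59 − 980275.76 = -280.17 mGal over Δh = 1861.4 − 537.7 = 1323.7 m
Equal Bouguer anomalies ⇒ Δg_obs + (0.3086 − 0.04193ρ)·Δh = 0
0.3086 − 0.04193ρ = −Δg_obs/Δh = 0.21166
ρ = (0.3086 − 0.21166) / 0.04193 = 2.31 g/cm³

2.31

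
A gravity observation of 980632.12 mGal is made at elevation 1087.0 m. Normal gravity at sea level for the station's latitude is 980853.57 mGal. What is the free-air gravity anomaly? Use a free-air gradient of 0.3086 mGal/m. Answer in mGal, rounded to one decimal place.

114.0

Free-air correction = 0.3086 × 1087.0 = 335.45 mGal
Free-air anomaly = 980632.12 − 980853.57 + (335.45) = 114.00 mGal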